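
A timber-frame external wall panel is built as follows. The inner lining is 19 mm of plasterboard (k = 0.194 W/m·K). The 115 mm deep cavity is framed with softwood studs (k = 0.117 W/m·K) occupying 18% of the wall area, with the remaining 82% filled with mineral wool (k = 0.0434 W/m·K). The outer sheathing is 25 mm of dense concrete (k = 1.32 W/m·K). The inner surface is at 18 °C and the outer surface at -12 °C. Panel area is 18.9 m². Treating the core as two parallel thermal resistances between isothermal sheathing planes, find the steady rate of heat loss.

Sheathing layers in series; stud and cavity paths in parallel between them.
R_inner = 0.019/(0.194×18.9) = 0.005182 K/W
R_stud  = 0.115/(0.117×0.18×18.9) = 0.2889 K/W
R_cav   = 0.115/(0.0434×0.82×18.9) = 0.171 K/W
1/R_core = 1/R_stud + 1/R_cav → R_core = 0.1074 K/W
R_outer = 0.025/(1.32×18.9) = 0.001002 K/W
R_total = 0.1136 K/W
Q = ΔT/R_total = 30/0.1136

Q ≈ 264 W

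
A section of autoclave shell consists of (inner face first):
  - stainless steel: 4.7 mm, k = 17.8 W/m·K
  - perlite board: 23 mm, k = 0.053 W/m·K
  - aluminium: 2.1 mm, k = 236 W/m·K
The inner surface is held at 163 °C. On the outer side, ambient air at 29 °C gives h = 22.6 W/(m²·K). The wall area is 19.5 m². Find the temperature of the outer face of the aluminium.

Using the resistance-network approach (series):
R_stainless steel = L/(kA) = 0.0047/(17.8×19.5) = 1.354×10^-5 K/W
R_perlite board = L/(kA) = 0.023/(0.053×19.5) = 0.02225 K/W
R_aluminium = L/(kA) = 0.0021/(236×19.5) = 4.563×10^-7 K/W
R_outer film = 1/(h_o·A) = 1/(22.6×19.5) = 0.002269 K/W
R_total = 0.02454 K/W;  Q = ΔT/R_total = 134/0.02454 = 5461 W
T_interface = T_inner − Q·ΣR(inner→interface) = 163 − 5460×0.02227

T ≈ 41.4 °C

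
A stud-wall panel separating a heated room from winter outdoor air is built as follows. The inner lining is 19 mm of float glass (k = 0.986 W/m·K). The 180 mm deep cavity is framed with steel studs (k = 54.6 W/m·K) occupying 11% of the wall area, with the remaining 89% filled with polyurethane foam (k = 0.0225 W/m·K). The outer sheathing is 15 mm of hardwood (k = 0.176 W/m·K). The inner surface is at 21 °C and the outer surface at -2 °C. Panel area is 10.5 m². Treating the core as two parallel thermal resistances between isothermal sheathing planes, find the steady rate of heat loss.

Q ≈ 1800 W

Sheathing layers in series; stud and cavity paths in parallel between them.
R_inner = 0.019/(0.986×10.5) = 0.001835 K/W
R_stud  = 0.18/(54.6×0.11×10.5) = 0.002854 K/W
R_cav   = 0.18/(0.0225×0.89×10.5) = 0.8561 K/W
1/R_core = 1/R_stud + 1/R_cav → R_core = 0.002845 K/W
R_outer = 0.015/(0.176×10.5) = 0.008117 K/W
R_total = 0.0128 K/W
Q = ΔT/R_total = 23/0.0128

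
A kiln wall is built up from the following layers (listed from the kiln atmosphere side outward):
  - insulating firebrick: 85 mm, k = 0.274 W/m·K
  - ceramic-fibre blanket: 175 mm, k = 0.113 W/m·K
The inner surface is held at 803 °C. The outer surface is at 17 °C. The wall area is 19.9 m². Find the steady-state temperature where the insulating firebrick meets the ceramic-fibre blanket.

Model the wall as resistances in series:
R_insulating firebrick = L/(kA) = 0.085/(0.274×19.9) = 0.01559 K/W
R_ceramic-fibre blanket = L/(kA) = 0.175/(0.113×19.9) = 0.07782 K/W
R_total = 0.09341 K/W;  Q = ΔT/R_total = 786/0.09341 = 8414 W
T_interface = T_inner − Q·ΣR(inner→interface) = 803 − 8410×0.01559

T ≈ 672 °C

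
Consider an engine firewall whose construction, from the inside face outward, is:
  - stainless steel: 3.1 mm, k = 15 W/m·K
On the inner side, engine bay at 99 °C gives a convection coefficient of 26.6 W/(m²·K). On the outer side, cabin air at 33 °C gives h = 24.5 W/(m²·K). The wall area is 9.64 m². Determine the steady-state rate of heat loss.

Using the resistance-network approach (series):
R_inner film = 1/(h_i·A) = 1/(26.6×9.64) = 0.0039 K/W
R_stainless steel = L/(kA) = 0.0031/(15×9.64) = 2.144×10^-5 K/W
R_outer film = 1/(h_o·A) = 1/(24.5×9.64) = 0.004234 K/W
R_total = 0.008155 K/W
Q = ΔT / R_total = 66 / 0.008155

Q ≈ 8090 W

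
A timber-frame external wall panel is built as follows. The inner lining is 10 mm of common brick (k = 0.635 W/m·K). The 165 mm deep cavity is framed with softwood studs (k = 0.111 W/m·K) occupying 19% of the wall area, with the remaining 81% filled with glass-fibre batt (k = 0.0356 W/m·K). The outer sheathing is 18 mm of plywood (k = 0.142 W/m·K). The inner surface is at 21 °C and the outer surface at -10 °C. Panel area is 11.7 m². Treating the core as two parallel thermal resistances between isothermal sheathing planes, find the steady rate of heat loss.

Sheathing layers in series; stud and cavity paths in parallel between them.
R_inner = 0.01/(0.635×11.7) = 0.001346 K/W
R_stud  = 0.165/(0.111×0.19×11.7) = 0.6687 K/W
R_cav   = 0.165/(0.0356×0.81×11.7) = 0.4891 K/W
1/R_core = 1/R_stud + 1/R_cav → R_core = 0.2825 K/W
R_outer = 0.018/(0.142×11.7) = 0.01083 K/W
R_total = 0.2946 K/W
Q = ΔT/R_total = 31/0.2946

Q ≈ 105 W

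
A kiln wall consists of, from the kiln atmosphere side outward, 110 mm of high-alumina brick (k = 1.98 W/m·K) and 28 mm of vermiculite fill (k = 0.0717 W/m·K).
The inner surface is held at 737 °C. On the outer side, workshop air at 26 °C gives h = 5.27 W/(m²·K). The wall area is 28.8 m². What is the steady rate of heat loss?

Treating each layer as a thermal resistance in series:
R_high-alumina brick = L/(kA) = 0.11/(1.98×28.8) = 0.001929 K/W
R_vermiculite fill = L/(kA) = 0.028/(0.0717×28.8) = 0.01356 K/W
R_outer film = 1/(h_o·A) = 1/(5.27×28.8) = 0.006589 K/W
R_total = 0.02208 K/W
Q = ΔT / R_total = 711 / 0.02208

Q ≈ 32200 W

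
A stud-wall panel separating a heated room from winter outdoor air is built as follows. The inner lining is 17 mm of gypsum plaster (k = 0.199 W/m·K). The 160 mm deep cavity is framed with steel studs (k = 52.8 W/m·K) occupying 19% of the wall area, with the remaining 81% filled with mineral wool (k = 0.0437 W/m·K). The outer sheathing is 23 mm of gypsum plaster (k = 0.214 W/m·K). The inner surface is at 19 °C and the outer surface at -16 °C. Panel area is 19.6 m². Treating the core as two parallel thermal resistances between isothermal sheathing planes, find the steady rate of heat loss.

Sheathing layers in series; stud and cavity paths in parallel between them.
R_inner = 0.017/(0.199×19.6) = 0.004359 K/W
R_stud  = 0.16/(52.8×0.19×19.6) = 8.137×10^-4 K/W
R_cav   = 0.16/(0.0437×0.81×19.6) = 0.2306 K/W
1/R_core = 1/R_stud + 1/R_cav → R_core = 8.109×10^-4 K/W
R_outer = 0.023/(0.214×19.6) = 0.005484 K/W
R_total = 0.01065 K/W
Q = ΔT/R_total = 35/0.01065

Q ≈ 3290 W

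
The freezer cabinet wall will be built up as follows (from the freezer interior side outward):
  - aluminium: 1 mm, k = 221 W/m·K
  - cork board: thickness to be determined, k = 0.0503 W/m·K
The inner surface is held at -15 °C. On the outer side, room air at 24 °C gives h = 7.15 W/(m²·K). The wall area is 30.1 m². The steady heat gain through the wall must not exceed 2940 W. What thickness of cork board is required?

L ≈ 13 mm

Series thermal resistances:
R_aluminium = L/(kA) = 0.001/(221×30.1) = 1.503×10^-7 K/W
R_outer film = 1/(h_o·A) = 1/(7.15×30.1) = 0.004647 K/W
Sum of the known resistances R_other = 0.004647 K/W
Required total resistance R_tot = ΔT/Q_allow = 39/2940 = 0.01327 K/W
R_cork board = R_tot − R_other = 0.008619 K/W
L = R·k·A = 0.008619×0.0503×30.1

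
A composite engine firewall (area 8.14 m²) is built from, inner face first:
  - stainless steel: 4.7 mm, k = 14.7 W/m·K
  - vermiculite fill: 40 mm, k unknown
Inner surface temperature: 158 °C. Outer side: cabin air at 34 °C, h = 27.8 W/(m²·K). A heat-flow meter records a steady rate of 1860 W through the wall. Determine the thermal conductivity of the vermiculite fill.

Thermal resistances in series:
R_stainless steel = L/(kA) = 0.0047/(14.7×8.14) = 3.928×10^-5 K/W
R_outer film = 1/(h_o·A) = 1/(27.8×8.14) = 0.004419 K/W
Sum of known resistances R_other = 0.004458 K/W
Total R = ΔT/Q = 124/1860 = 0.06667 K/W
R_vermiculite fill = R_total − R_other = 0.06221 K/W
k = L/(R·A) = 0.04/(0.06221×8.14)

k ≈ 0.079 W/(m·K)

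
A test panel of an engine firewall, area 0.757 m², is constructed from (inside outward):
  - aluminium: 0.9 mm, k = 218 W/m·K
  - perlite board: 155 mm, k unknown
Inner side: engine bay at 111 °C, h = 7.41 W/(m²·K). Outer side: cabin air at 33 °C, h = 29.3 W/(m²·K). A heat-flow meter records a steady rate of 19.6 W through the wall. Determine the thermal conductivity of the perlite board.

k ≈ 0.0545 W/(m·K)

Thermal resistances in series:
R_inner film = 1/(h_i·A) = 1/(7.41×0.757) = 0.1783 K/W
R_aluminium = L/(kA) = 0.0009/(218×0.757) = 5.454×10^-6 K/W
R_outer film = 1/(h_o·A) = 1/(29.3×0.757) = 0.04509 K/W
Sum of known resistances R_other = 0.2234 K/W
Total R = ΔT/Q = 78/19.6 = 3.98 K/W
R_perlite board = R_total − R_other = 3.756 K/W
k = L/(R·A) = 0.155/(3.756×0.757)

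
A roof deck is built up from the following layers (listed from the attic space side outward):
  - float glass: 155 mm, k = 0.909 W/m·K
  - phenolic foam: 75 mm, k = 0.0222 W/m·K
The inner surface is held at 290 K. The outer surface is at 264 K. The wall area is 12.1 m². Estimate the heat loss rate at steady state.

Thermal resistances in series:
R_float glass = L/(kA) = 0.155/(0.909×12.1) = 0.01409 K/W
R_phenolic foam = L/(kA) = 0.075/(0.0222×12.1) = 0.2792 K/W
R_total = 0.2933 K/W
Q = ΔT / R_total = 26 / 0.2933

Q ≈ 88.6 W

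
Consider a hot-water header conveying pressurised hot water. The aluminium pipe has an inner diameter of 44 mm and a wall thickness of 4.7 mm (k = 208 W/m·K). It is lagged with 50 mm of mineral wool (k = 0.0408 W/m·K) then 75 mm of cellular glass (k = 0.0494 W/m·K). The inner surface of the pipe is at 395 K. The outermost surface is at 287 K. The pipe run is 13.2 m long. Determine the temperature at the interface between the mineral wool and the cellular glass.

T ≈ 325 K

Per-layer cylindrical resistances, series-summed:
R_aluminium pipe wall = ln(26.7/22)/(2π×208×13.2) = 1.122×10^-5 K/W
R_mineral wool = ln(76.7/26.7)/(2π×0.0408×13.2) = 0.3118 K/W
R_cellular glass = ln(151.7/76.7)/(2π×0.0494×13.2) = 0.1665 K/W
R_total = 0.4783 K/W
Q = ΔT/R_total = 108/0.4783
Q = 226 W
T_interface = T_inner − Q·ΣR(inner→interface) = 395 − 226×0.3119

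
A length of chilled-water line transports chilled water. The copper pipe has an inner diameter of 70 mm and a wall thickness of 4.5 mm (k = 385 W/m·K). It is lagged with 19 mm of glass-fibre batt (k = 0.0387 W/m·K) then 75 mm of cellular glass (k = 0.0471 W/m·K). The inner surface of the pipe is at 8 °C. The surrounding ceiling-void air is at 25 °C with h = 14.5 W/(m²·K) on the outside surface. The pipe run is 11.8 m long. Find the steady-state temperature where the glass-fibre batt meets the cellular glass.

Radial resistances (cylindrical: R_cond = ln(r_o/r_i)/(2πkL), R_conv = 1/(h·2πrL)):
R_copper pipe wall = ln(39.5/35)/(2π×385×11.8) = 4.237×10^-6 K/W
R_glass-fibre batt = ln(58.5/39.5)/(2π×0.0387×11.8) = 0.1369 K/W
R_cellular glass = ln(133.5/58.5)/(2π×0.0471×11.8) = 0.2363 K/W
R_outer film = 1/(h_o·2πr_oL) = 1/(14.5×2π×0.1335×11.8) = 0.006968 K/W
R_total = 0.3801 K/W
Q = ΔT/R_total = 17/0.3801
Q = 44.7 W
T_interface = T_inner + Q·ΣR(inner→interface) = 8 + 44.7×0.1369

T ≈ 14.1 °C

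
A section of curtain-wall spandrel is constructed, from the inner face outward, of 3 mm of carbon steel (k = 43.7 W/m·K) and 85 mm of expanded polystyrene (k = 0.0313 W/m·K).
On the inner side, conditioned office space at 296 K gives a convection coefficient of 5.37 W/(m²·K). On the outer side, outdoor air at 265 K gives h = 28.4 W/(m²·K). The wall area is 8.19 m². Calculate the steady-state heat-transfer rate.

Series thermal resistances:
R_inner film = 1/(h_i·A) = 1/(5.37×8.19) = 0.02274 K/W
R_carbon steel = L/(kA) = 0.003/(43.7×8.19) = 8.382×10^-6 K/W
R_expanded polystyrene = L/(kA) = 0.085/(0.0313×8.19) = 0.3316 K/W
R_outer film = 1/(h_o·A) = 1/(28.4×8.19) = 0.004299 K/W
R_total = 0.3586 K/W
Q = ΔT / R_total = 31 / 0.3586

Q ≈ 86.4 W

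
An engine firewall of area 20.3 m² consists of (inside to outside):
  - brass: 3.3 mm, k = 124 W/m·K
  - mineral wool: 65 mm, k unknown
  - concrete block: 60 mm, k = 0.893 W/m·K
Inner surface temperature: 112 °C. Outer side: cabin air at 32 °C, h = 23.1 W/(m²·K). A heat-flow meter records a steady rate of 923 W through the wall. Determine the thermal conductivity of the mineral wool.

k ≈ 0.0394 W/(m·K)

Thermal resistances in series:
R_brass = L/(kA) = 0.0033/(124×20.3) = 1.311×10^-6 K/W
R_concrete block = L/(kA) = 0.06/(0.893×20.3) = 0.00331 K/W
R_outer film = 1/(h_o·A) = 1/(23.1×20.3) = 0.002133 K/W
Sum of known resistances R_other = 0.005444 K/W
Total R = ΔT/Q = 80/923 = 0.08667 K/W
R_mineral wool = R_total − R_other = 0.08123 K/W
k = L/(R·A) = 0.065/(0.08123×20.3)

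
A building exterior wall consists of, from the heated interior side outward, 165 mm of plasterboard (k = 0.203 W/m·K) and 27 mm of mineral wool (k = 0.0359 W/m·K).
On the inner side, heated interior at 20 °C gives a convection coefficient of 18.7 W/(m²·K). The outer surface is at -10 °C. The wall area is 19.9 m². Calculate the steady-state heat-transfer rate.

Q ≈ 369 W

Treating each layer as a thermal resistance in series:
R_inner film = 1/(h_i·A) = 1/(18.7×19.9) = 0.002687 K/W
R_plasterboard = L/(kA) = 0.165/(0.203×19.9) = 0.04084 K/W
R_mineral wool = L/(kA) = 0.027/(0.0359×19.9) = 0.03779 K/W
R_total = 0.08133 K/W
Q = ΔT / R_total = 30 / 0.08133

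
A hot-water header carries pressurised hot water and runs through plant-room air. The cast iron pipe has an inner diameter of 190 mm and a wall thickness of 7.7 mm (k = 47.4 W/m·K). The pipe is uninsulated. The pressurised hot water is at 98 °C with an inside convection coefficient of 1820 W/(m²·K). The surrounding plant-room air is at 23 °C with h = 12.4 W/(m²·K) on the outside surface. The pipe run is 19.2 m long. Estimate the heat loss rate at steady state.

Q ≈ 11400 W

Cylindrical conduction, so R = ln(r₂/r₁)/(2πkL) per layer, in series:
R_inner film = 1/(h_i·2πr₁L) = 1/(1820×2π×0.095×19.2) = 4.794×10^-5 K/W
R_cast iron pipe wall = ln(102.7/95)/(2π×47.4×19.2) = 1.363×10^-5 K/W
R_outer film = 1/(h_o·2πr_oL) = 1/(12.4×2π×0.1027×19.2) = 0.006509 K/W
R_total = 0.006571 K/W
Q = ΔT/R_total = 75/0.006571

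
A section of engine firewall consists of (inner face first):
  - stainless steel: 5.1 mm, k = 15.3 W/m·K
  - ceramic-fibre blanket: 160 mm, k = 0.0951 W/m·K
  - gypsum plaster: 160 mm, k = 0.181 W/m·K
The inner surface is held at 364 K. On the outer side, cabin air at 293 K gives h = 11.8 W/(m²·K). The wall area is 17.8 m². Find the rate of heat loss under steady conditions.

Treating each layer as a thermal resistance in series:
R_stainless steel = L/(kA) = 0.0051/(15.3×17.8) = 1.873×10^-5 K/W
R_ceramic-fibre blanket = L/(kA) = 0.16/(0.0951×17.8) = 0.09452 K/W
R_gypsum plaster = L/(kA) = 0.16/(0.181×17.8) = 0.04966 K/W
R_outer film = 1/(h_o·A) = 1/(11.8×17.8) = 0.004761 K/W
R_total = 0.149 K/W
Q = ΔT / R_total = 71 / 0.149

Q ≈ 477 W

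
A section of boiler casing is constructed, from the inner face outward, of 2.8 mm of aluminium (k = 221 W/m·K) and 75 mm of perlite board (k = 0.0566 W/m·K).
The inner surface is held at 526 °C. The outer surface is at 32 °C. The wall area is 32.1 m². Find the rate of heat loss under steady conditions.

Using the resistance-network approach (series):
R_aluminium = L/(kA) = 0.0028/(221×32.1) = 3.947×10^-7 K/W
R_perlite board = L/(kA) = 0.075/(0.0566×32.1) = 0.04128 K/W
R_total = 0.04128 K/W
Q = ΔT / R_total = 494 / 0.04128

Q ≈ 12000 W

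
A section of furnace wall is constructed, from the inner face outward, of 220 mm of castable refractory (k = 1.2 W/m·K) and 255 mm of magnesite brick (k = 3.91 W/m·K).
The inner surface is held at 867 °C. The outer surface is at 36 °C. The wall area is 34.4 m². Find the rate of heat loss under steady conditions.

Q ≈ 115000 W

Treating each layer as a thermal resistance in series:
R_castable refractory = L/(kA) = 0.22/(1.2×34.4) = 0.005329 K/W
R_magnesite brick = L/(kA) = 0.255/(3.91×34.4) = 0.001896 K/W
R_total = 0.007225 K/W
Q = ΔT / R_total = 831 / 0.007225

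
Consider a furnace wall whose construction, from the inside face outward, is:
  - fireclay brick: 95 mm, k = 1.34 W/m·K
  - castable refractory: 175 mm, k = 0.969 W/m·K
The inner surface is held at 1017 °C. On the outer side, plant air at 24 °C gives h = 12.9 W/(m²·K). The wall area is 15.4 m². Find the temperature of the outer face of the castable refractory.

Series thermal resistances:
R_fireclay brick = L/(kA) = 0.095/(1.34×15.4) = 0.004604 K/W
R_castable refractory = L/(kA) = 0.175/(0.969×15.4) = 0.01173 K/W
R_outer film = 1/(h_o·A) = 1/(12.9×15.4) = 0.005034 K/W
R_total = 0.02136 K/W;  Q = ΔT/R_total = 993/0.02136 = 46480 W
T_interface = T_inner − Q·ΣR(inner→interface) = 1017 − 46500×0.01633

T ≈ 258 °C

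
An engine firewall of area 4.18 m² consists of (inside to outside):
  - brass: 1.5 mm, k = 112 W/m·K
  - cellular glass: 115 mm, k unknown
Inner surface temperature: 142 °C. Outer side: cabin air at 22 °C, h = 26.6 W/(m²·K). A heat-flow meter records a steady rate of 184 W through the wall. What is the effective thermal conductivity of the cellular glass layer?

k ≈ 0.0428 W/(m·K)

Series thermal resistances:
R_brass = L/(kA) = 0.0015/(112×4.18) = 3.204×10^-6 K/W
R_outer film = 1/(h_o·A) = 1/(26.6×4.18) = 0.008994 K/W
Sum of known resistances R_other = 0.008997 K/W
Total R = ΔT/Q = 120/184 = 0.6522 K/W
R_cellular glass = R_total − R_other = 0.6432 K/W
k = L/(R·A) = 0.115/(0.6432×4.18)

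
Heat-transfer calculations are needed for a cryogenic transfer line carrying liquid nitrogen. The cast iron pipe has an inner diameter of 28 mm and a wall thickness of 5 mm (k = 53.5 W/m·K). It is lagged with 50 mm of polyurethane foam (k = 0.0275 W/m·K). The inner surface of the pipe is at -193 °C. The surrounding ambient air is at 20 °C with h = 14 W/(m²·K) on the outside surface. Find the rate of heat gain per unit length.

Treating each annulus and film as a series resistance:
R_cast iron pipe wall = ln(19/14)/(2π×53.5×1) = 9.085×10^-4 K/W
R_polyurethane foam = ln(69/19)/(2π×0.0275×1) = 7.464 K/W
R_outer film = 1/(h_o·2πr_oL) = 1/(14×2π×0.069×1) = 0.1648 K/W
R_total = 7.63 K/W
Q = ΔT/R_total = 213/7.63

q′ ≈ 27.9 W/m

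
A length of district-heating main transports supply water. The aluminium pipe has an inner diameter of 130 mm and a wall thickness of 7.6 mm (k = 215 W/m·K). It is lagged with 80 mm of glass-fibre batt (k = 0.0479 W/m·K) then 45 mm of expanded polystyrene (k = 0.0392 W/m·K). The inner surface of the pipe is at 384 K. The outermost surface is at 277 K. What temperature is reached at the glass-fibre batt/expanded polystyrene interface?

T ≈ 309 K

For a radial system each layer contributes R = ln(r_out/r_in)/(2πkL); films add R = 1/(hA).
R_aluminium pipe wall = ln(72.6/65)/(2π×215×1) = 8.186×10^-5 K/W
R_glass-fibre batt = ln(152.6/72.6)/(2π×0.0479×1) = 2.468 K/W
R_expanded polystyrene = ln(197.6/152.6)/(2π×0.0392×1) = 1.049 K/W
R_total = 3.518 K/W
Q = ΔT/R_total = 107/3.518
Q = 30.4 W/m
T_interface = T_inner − Q·ΣR(inner→interface) = 384 − 30.4×2.468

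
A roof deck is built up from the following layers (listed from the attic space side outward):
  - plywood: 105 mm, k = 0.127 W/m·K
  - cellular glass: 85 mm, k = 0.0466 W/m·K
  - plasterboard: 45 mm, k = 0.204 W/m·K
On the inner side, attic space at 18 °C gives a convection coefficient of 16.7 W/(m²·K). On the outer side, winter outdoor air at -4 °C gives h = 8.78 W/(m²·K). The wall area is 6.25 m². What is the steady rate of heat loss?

Q ≈ 45.2 W

Using the resistance-network approach (series):
R_inner film = 1/(h_i·A) = 1/(16.7×6.25) = 0.009581 K/W
R_plywood = L/(kA) = 0.105/(0.127×6.25) = 0.1323 K/W
R_cellular glass = L/(kA) = 0.085/(0.0466×6.25) = 0.2918 K/W
R_plasterboard = L/(kA) = 0.045/(0.204×6.25) = 0.03529 K/W
R_outer film = 1/(h_o·A) = 1/(8.78×6.25) = 0.01822 K/W
R_total = 0.4872 K/W
Q = ΔT / R_total = 22 / 0.4872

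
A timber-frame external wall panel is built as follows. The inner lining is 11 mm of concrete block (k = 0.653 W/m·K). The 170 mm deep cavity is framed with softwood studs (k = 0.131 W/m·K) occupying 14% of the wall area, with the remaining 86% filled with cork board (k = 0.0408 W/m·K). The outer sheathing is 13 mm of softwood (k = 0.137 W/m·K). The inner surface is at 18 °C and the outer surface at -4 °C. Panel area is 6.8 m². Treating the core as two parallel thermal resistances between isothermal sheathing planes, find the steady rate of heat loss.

Q ≈ 45.4 W

Sheathing layers in series; stud and cavity paths in parallel between them.
R_inner = 0.011/(0.653×6.8) = 0.002477 K/W
R_stud  = 0.17/(0.131×0.14×6.8) = 1.363 K/W
R_cav   = 0.17/(0.0408×0.86×6.8) = 0.7125 K/W
1/R_core = 1/R_stud + 1/R_cav → R_core = 0.4679 K/W
R_outer = 0.013/(0.137×6.8) = 0.01395 K/W
R_total = 0.4844 K/W
Q = ΔT/R_total = 22/0.4844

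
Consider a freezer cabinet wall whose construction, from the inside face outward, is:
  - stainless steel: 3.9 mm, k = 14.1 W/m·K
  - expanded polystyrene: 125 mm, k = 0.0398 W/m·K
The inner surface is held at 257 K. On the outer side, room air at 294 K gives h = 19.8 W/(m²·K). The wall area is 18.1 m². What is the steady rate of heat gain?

Q ≈ 210 W

Thermal resistances in series:
R_stainless steel = L/(kA) = 0.0039/(14.1×18.1) = 1.528×10^-5 K/W
R_expanded polystyrene = L/(kA) = 0.125/(0.0398×18.1) = 0.1735 K/W
R_outer film = 1/(h_o·A) = 1/(19.8×18.1) = 0.00279 K/W
R_total = 0.1763 K/W
Q = ΔT / R_total = 37 / 0.1763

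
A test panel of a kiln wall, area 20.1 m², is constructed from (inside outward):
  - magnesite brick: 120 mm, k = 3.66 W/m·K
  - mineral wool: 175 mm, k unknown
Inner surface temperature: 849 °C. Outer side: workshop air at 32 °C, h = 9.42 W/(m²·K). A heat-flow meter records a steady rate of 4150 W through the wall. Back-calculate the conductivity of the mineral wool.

Series thermal resistances:
R_magnesite brick = L/(kA) = 0.12/(3.66×20.1) = 0.001631 K/W
R_outer film = 1/(h_o·A) = 1/(9.42×20.1) = 0.005281 K/W
Sum of known resistances R_other = 0.006913 K/W
Total R = ΔT/Q = 817/4150 = 0.1969 K/W
R_mineral wool = R_total − R_other = 0.19 K/W
k = L/(R·A) = 0.175/(0.19×20.1)

k ≈ 0.0458 W/(m·K)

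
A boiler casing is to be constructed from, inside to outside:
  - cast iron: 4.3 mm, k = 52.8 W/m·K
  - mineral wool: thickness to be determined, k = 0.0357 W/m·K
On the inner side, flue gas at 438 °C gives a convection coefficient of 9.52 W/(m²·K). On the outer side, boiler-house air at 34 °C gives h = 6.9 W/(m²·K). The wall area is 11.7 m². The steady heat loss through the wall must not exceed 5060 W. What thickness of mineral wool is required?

L ≈ 24.4 mm

Treating each layer as a thermal resistance in series:
R_inner film = 1/(h_i·A) = 1/(9.52×11.7) = 0.008978 K/W
R_cast iron = L/(kA) = 0.0043/(52.8×11.7) = 6.961×10^-6 K/W
R_outer film = 1/(h_o·A) = 1/(6.9×11.7) = 0.01239 K/W
Sum of the known resistances R_other = 0.02137 K/W
Required total resistance R_tot = ΔT/Q_allow = 404/5060 = 0.07984 K/W
R_mineral wool = R_tot − R_other = 0.05847 K/W
L = R·k·A = 0.05847×0.0357×11.7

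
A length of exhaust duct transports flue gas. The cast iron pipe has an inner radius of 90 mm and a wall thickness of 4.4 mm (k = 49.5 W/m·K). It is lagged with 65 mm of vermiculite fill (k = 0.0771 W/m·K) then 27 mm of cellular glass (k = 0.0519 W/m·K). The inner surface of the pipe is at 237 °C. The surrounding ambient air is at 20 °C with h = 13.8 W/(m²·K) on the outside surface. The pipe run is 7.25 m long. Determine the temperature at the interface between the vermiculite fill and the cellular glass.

For a radial system each layer contributes R = ln(r_out/r_in)/(2πkL); films add R = 1/(hA).
R_cast iron pipe wall = ln(94.4/90)/(2π×49.5×7.25) = 2.117×10^-5 K/W
R_vermiculite fill = ln(159.4/94.4)/(2π×0.0771×7.25) = 0.1492 K/W
R_cellular glass = ln(186.4/159.4)/(2π×0.0519×7.25) = 0.06619 K/W
R_outer film = 1/(h_o·2πr_oL) = 1/(13.8×2π×0.1864×7.25) = 0.008534 K/W
R_total = 0.2239 K/W
Q = ΔT/R_total = 217/0.2239
Q = 969 W
T_interface = T_inner − Q·ΣR(inner→interface) = 237 − 969×0.1492

T ≈ 92.4 °C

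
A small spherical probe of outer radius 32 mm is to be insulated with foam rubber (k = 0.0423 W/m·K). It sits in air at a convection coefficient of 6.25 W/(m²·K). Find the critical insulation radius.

For a sphere r_cr = 2k/h = 2×0.0423/6.25
r_cr = 13.5 mm; since the bare radius (32 mm) is above r_cr, any added insulation will reduce heat loss.

r_cr ≈ 13.5 mm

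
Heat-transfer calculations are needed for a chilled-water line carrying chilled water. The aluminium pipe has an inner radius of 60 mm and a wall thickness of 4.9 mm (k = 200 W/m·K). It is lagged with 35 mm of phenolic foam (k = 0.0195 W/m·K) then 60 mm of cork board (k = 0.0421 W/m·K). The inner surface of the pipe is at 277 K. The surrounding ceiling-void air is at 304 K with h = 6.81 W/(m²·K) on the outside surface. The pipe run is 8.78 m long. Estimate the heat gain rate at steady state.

Q ≈ 43.5 W

For a radial system each layer contributes R = ln(r_out/r_in)/(2πkL); films add R = 1/(hA).
R_aluminium pipe wall = ln(64.9/60)/(2π×200×8.78) = 7.115×10^-6 K/W
R_phenolic foam = ln(99.9/64.9)/(2π×0.0195×8.78) = 0.401 K/W
R_cork board = ln(159.9/99.9)/(2π×0.0421×8.78) = 0.2025 K/W
R_outer film = 1/(h_o·2πr_oL) = 1/(6.81×2π×0.1599×8.78) = 0.01665 K/W
R_total = 0.6201 K/W
Q = ΔT/R_total = 27/0.6201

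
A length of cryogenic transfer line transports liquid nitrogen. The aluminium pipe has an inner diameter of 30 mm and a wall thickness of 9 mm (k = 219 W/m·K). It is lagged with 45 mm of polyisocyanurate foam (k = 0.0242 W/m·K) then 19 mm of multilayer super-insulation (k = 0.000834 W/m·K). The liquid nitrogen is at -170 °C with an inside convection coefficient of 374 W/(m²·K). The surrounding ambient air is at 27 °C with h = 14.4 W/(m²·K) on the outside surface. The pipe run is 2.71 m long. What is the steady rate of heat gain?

Q ≈ 9.98 W

Per-layer cylindrical resistances, series-summed:
R_inner film = 1/(h_i·2πr₁L) = 1/(374×2π×0.015×2.71) = 0.01047 K/W
R_aluminium pipe wall = ln(24/15)/(2π×219×2.71) = 1.26×10^-4 K/W
R_polyisocyanurate foam = ln(69/24)/(2π×0.0242×2.71) = 2.563 K/W
R_multilayer super-insulation = ln(88/69)/(2π×0.000834×2.71) = 17.13 K/W
R_outer film = 1/(h_o·2πr_oL) = 1/(14.4×2π×0.088×2.71) = 0.04635 K/W
R_total = 19.75 K/W
Q = ΔT/R_total = 197/19.75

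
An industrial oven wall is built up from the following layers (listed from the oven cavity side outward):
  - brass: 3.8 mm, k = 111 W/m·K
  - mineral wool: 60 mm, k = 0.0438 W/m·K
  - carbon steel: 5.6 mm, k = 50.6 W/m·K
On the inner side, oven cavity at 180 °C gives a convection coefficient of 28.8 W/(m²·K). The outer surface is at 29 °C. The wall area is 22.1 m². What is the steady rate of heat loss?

Q ≈ 2380 W

Treating each layer as a thermal resistance in series:
R_inner film = 1/(h_i·A) = 1/(28.8×22.1) = 0.001571 K/W
R_brass = L/(kA) = 0.0038/(111×22.1) = 1.549×10^-6 K/W
R_mineral wool = L/(kA) = 0.06/(0.0438×22.1) = 0.06198 K/W
R_carbon steel = L/(kA) = 0.0056/(50.6×22.1) = 5.008×10^-6 K/W
R_total = 0.06356 K/W
Q = ΔT / R_total = 151 / 0.06356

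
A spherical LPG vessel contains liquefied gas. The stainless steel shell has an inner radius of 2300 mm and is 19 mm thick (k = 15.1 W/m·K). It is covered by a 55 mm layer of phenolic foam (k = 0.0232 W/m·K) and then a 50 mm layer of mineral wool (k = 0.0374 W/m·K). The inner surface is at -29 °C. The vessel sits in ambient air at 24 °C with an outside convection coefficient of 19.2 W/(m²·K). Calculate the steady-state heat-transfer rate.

Q ≈ 991 W

Each spherical layer contributes R = (1/r_i − 1/r_o)/(4πk):
R_stainless steel shell = (1/2.3 − 1/2.319)/(4π×15.1) = 1.877×10^-5 K/W
R_phenolic foam = (1/2.319 − 1/2.374)/(4π×0.0232) = 0.03427 K/W
R_mineral wool = (1/2.374 − 1/2.424)/(4π×0.0374) = 0.01849 K/W
R_outer film = 1/(h·4πr_o²) = 1/(19.2×4π×2.424²) = 7.054×10^-4 K/W
R_total = 0.05348 K/W
Q = ΔT/R_total = 53/0.05348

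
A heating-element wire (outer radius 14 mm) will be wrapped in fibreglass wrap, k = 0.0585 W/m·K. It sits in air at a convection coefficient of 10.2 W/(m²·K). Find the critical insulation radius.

For a cylinder r_cr = k/h = 0.0585/10.2
r_cr = 5.74 mm; since the bare radius (14 mm) is above r_cr, any added insulation will reduce heat loss.

r_cr ≈ 5.74 mm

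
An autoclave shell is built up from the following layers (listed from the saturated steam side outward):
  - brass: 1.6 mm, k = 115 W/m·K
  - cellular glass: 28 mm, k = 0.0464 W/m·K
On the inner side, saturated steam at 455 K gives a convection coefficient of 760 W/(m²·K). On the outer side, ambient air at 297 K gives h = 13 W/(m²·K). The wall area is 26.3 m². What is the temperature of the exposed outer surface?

T ≈ 315 K

Series thermal resistances:
R_inner film = 1/(h_i·A) = 1/(760×26.3) = 5.003×10^-5 K/W
R_brass = L/(kA) = 0.0016/(115×26.3) = 5.29×10^-7 K/W
R_cellular glass = L/(kA) = 0.028/(0.0464×26.3) = 0.02294 K/W
R_outer film = 1/(h_o·A) = 1/(13×26.3) = 0.002925 K/W
R_total = 0.02592 K/W;  Q = ΔT/R_total = 158/0.02592 = 6096 W
T_interface = T_inner − Q·ΣR(inner→interface) = 455 − 6100×0.023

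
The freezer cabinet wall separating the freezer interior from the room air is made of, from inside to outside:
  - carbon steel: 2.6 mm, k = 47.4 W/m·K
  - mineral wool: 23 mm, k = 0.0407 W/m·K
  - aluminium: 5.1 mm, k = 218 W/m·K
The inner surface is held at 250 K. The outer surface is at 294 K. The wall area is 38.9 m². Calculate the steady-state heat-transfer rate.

Thermal resistances in series:
R_carbon steel = L/(kA) = 0.0026/(47.4×38.9) = 1.41×10^-6 K/W
R_mineral wool = L/(kA) = 0.023/(0.0407×38.9) = 0.01453 K/W
R_aluminium = L/(kA) = 0.0051/(218×38.9) = 6.014×10^-7 K/W
R_total = 0.01453 K/W
Q = ΔT / R_total = 44 / 0.01453

Q ≈ 3030 W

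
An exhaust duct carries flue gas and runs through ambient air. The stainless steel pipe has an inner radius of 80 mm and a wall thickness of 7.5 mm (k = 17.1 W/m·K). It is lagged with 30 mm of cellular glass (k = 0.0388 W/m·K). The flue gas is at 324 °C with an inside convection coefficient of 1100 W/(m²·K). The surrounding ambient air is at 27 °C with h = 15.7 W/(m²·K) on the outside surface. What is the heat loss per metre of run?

Radial resistances (cylindrical: R_cond = ln(r_o/r_i)/(2πkL), R_conv = 1/(h·2πrL)):
R_inner film = 1/(h_i·2πr₁L) = 1/(1100×2π×0.08×1) = 0.001809 K/W
R_stainless steel pipe wall = ln(87.5/80)/(2π×17.1×1) = 8.34×10^-4 K/W
R_cellular glass = ln(117.5/87.5)/(2π×0.0388×1) = 1.209 K/W
R_outer film = 1/(h_o·2πr_oL) = 1/(15.7×2π×0.1175×1) = 0.08627 K/W
R_total = 1.298 K/W
Q = ΔT/R_total = 297/1.298

q′ ≈ 229 W/m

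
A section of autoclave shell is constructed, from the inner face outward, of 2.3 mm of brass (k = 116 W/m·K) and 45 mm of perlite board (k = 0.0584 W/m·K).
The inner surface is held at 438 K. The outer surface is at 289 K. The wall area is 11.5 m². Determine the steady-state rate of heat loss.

Treating each layer as a thermal resistance in series:
R_brass = L/(kA) = 0.0023/(116×11.5) = 1.724×10^-6 K/W
R_perlite board = L/(kA) = 0.045/(0.0584×11.5) = 0.067 K/W
R_total = 0.06701 K/W
Q = ΔT / R_total = 149 / 0.06701

Q ≈ 2220 W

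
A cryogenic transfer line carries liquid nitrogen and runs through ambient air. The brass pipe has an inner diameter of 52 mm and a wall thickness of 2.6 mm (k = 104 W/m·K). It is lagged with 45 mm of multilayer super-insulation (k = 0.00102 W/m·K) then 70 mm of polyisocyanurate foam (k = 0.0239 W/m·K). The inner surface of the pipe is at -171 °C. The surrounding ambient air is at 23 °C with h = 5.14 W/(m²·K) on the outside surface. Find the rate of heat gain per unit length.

Per-layer cylindrical resistances, series-summed:
R_brass pipe wall = ln(28.6/26)/(2π×104×1) = 1.459×10^-4 K/W
R_multilayer super-insulation = ln(73.6/28.6)/(2π×0.00102×1) = 147.5 K/W
R_polyisocyanurate foam = ln(143.6/73.6)/(2π×0.0239×1) = 4.451 K/W
R_outer film = 1/(h_o·2πr_oL) = 1/(5.14×2π×0.1436×1) = 0.2156 K/W
R_total = 152.2 K/W
Q = ΔT/R_total = 194/152.2

q′ ≈ 1.28 W/m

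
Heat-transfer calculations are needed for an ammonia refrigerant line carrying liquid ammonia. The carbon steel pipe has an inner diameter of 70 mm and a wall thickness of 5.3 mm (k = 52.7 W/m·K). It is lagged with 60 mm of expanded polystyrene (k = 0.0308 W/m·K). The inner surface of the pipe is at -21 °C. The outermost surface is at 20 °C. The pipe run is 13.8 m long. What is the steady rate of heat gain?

For a radial system each layer contributes R = ln(r_out/r_in)/(2πkL); films add R = 1/(hA).
R_carbon steel pipe wall = ln(40.3/35)/(2π×52.7×13.8) = 3.086×10^-5 K/W
R_expanded polystyrene = ln(100.3/40.3)/(2π×0.0308×13.8) = 0.3414 K/W
R_total = 0.3415 K/W
Q = ΔT/R_total = 41/0.3415

Q ≈ 120 W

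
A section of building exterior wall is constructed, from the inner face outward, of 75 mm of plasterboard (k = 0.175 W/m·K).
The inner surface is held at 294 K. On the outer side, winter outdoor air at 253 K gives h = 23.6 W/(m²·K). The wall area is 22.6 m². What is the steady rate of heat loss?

Thermal resistances in series:
R_plasterboard = L/(kA) = 0.075/(0.175×22.6) = 0.01896 K/W
R_outer film = 1/(h_o·A) = 1/(23.6×22.6) = 0.001875 K/W
R_total = 0.02084 K/W
Q = ΔT / R_total = 41 / 0.02084

Q ≈ 1970 W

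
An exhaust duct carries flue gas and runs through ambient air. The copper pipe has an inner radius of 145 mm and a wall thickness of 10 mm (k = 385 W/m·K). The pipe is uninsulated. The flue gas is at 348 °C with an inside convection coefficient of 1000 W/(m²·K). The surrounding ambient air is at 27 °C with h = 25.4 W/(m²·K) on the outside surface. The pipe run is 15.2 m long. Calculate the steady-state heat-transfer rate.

For a radial system each layer contributes R = ln(r_out/r_in)/(2πkL); films add R = 1/(hA).
R_inner film = 1/(h_i·2πr₁L) = 1/(1000×2π×0.145×15.2) = 7.221×10^-5 K/W
R_copper pipe wall = ln(155/145)/(2π×385×15.2) = 1.814×10^-6 K/W
R_outer film = 1/(h_o·2πr_oL) = 1/(25.4×2π×0.155×15.2) = 0.00266 K/W
R_total = 0.002734 K/W
Q = ΔT/R_total = 321/0.002734

Q ≈ 117000 W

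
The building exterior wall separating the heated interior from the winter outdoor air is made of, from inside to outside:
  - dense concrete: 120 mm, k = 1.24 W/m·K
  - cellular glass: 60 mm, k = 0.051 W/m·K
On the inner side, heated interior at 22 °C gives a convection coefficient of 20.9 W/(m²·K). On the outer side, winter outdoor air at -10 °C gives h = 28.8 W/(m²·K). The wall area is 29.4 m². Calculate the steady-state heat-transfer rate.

Q ≈ 694 W

Treating each layer as a thermal resistance in series:
R_inner film = 1/(h_i·A) = 1/(20.9×29.4) = 0.001627 K/W
R_dense concrete = L/(kA) = 0.12/(1.24×29.4) = 0.003292 K/W
R_cellular glass = L/(kA) = 0.06/(0.051×29.4) = 0.04002 K/W
R_outer film = 1/(h_o·A) = 1/(28.8×29.4) = 0.001181 K/W
R_total = 0.04612 K/W
Q = ΔT / R_total = 32 / 0.04612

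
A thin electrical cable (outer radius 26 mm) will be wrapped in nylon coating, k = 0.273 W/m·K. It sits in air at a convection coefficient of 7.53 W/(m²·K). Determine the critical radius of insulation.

For a cylinder r_cr = k/h = 0.273/7.53
r_cr = 36.3 mm; since the bare radius (26 mm) is below r_cr, adding a thin layer of insulation will *increase* heat loss.

r_cr ≈ 36.3 mm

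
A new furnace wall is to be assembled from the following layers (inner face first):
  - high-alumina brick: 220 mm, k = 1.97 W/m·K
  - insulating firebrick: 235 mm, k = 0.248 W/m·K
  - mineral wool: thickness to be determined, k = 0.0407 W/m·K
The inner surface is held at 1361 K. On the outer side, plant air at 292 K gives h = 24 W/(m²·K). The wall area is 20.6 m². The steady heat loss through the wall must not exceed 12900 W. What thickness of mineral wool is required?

Thermal resistances in series:
R_high-alumina brick = L/(kA) = 0.22/(1.97×20.6) = 0.005421 K/W
R_insulating firebrick = L/(kA) = 0.235/(0.248×20.6) = 0.046 K/W
R_outer film = 1/(h_o·A) = 1/(24×20.6) = 0.002023 K/W
Sum of the known resistances R_other = 0.05344 K/W
Required total resistance R_tot = ΔT/Q_allow = 1069/12900 = 0.08287 K/W
R_mineral wool = R_tot − R_other = 0.02943 K/W
L = R·k·A = 0.02943×0.0407×20.6

L ≈ 24.7 mm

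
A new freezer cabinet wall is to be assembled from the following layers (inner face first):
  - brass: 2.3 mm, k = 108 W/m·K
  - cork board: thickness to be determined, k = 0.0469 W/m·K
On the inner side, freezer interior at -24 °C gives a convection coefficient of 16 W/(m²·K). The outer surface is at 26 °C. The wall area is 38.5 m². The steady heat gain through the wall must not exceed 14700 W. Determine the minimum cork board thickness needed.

L ≈ 3.21 mm

Treating each layer as a thermal resistance in series:
R_inner film = 1/(h_i·A) = 1/(16×38.5) = 0.001623 K/W
R_brass = L/(kA) = 0.0023/(108×38.5) = 5.532×10^-7 K/W
Sum of the known resistances R_other = 0.001624 K/W
Required total resistance R_tot = ΔT/Q_allow = 50/14700 = 0.003401 K/W
R_cork board = R_tot − R_other = 0.001777 K/W
L = R·k·A = 0.001777×0.0469×38.5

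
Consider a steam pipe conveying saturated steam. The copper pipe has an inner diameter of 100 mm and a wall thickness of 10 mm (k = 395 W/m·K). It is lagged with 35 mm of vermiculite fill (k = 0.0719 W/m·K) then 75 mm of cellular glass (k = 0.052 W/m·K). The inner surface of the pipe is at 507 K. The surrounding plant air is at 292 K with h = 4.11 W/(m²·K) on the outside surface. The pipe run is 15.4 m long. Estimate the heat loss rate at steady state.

Q ≈ 1090 W

Per-layer cylindrical resistances, series-summed:
R_copper pipe wall = ln(60/50)/(2π×395×15.4) = 4.77×10^-6 K/W
R_vermiculite fill = ln(95/60)/(2π×0.0719×15.4) = 0.06605 K/W
R_cellular glass = ln(170/95)/(2π×0.052×15.4) = 0.1157 K/W
R_outer film = 1/(h_o·2πr_oL) = 1/(4.11×2π×0.17×15.4) = 0.01479 K/W
R_total = 0.1965 K/W
Q = ΔT/R_total = 215/0.1965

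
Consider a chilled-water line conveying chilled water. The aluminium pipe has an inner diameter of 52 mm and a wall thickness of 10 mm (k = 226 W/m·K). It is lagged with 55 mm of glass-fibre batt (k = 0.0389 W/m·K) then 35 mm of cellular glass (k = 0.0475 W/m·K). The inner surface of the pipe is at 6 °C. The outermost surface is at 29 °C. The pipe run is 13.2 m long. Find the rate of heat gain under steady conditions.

Q ≈ 62.2 W

Radial resistances (cylindrical: R_cond = ln(r_o/r_i)/(2πkL), R_conv = 1/(h·2πrL)):
R_aluminium pipe wall = ln(36/26)/(2π×226×13.2) = 1.736×10^-5 K/W
R_glass-fibre batt = ln(91/36)/(2π×0.0389×13.2) = 0.2874 K/W
R_cellular glass = ln(126/91)/(2π×0.0475×13.2) = 0.0826 K/W
R_total = 0.3701 K/W
Q = ΔT/R_total = 23/0.3701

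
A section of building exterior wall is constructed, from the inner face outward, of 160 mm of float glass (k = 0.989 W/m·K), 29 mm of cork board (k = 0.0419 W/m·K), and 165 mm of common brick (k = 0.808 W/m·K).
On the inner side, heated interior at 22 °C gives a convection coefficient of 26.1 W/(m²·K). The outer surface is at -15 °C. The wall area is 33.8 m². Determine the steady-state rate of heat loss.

Q ≈ 1140 W

Thermal resistances in series:
R_inner film = 1/(h_i·A) = 1/(26.1×33.8) = 0.001134 K/W
R_float glass = L/(kA) = 0.16/(0.989×33.8) = 0.004786 K/W
R_cork board = L/(kA) = 0.029/(0.0419×33.8) = 0.02048 K/W
R_common brick = L/(kA) = 0.165/(0.808×33.8) = 0.006042 K/W
R_total = 0.03244 K/W
Q = ΔT / R_total = 37 / 0.03244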